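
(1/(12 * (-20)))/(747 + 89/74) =-37/6644040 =-0.00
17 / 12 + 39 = 485 / 12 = 40.42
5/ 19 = 0.26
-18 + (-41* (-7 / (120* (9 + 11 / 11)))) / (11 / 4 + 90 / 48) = -99613 / 5550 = -17.95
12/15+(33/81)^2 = 0.97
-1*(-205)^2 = -42025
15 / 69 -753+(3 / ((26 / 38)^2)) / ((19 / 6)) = -2918200 / 3887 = -750.76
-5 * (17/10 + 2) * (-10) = 185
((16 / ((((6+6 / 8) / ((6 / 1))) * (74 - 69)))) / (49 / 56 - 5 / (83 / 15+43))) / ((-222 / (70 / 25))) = -0.05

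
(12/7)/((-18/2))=-4/21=-0.19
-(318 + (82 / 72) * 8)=-2944 / 9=-327.11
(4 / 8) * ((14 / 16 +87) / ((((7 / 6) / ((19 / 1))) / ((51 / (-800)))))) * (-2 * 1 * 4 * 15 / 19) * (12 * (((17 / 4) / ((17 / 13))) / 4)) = 2809.02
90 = 90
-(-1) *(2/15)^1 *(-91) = -182/15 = -12.13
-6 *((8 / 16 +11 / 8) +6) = -189 / 4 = -47.25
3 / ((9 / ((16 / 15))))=16 / 45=0.36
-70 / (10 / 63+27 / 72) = -35280 / 269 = -131.15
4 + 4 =8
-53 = -53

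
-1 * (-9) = 9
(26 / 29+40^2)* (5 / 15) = 46426 / 87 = 533.63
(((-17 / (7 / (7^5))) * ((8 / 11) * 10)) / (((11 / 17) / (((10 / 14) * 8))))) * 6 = -1903238400 / 121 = -15729242.98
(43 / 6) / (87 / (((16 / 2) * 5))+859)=860 / 103341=0.01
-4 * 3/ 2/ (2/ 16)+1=-47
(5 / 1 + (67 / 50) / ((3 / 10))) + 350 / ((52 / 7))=22067 / 390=56.58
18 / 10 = 9 / 5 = 1.80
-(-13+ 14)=-1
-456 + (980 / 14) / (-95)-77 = -10141 / 19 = -533.74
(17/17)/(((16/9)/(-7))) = -3.94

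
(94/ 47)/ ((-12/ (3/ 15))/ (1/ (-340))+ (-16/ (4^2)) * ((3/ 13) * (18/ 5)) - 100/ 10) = 65/ 662648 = 0.00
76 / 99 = 0.77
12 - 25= -13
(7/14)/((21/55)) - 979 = -41063/42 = -977.69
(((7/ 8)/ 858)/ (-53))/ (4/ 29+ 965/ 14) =-1421/ 5100545736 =-0.00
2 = 2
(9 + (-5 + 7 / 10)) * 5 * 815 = 38305 / 2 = 19152.50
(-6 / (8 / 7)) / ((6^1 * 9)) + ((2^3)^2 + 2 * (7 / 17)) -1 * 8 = 69433 / 1224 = 56.73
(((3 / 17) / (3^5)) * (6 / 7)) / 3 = 2 / 9639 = 0.00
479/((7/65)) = 31135/7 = 4447.86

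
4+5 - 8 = 1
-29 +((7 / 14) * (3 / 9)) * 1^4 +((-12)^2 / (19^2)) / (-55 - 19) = -2311193 / 80142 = -28.84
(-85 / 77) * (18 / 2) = -765 / 77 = -9.94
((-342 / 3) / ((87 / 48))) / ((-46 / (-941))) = -858192 / 667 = -1286.64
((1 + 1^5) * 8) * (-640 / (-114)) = 5120 / 57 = 89.82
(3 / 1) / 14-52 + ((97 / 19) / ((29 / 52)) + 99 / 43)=-13377251 / 331702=-40.33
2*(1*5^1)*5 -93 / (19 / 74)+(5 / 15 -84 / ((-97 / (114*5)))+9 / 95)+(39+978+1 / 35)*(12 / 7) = 2608025534 / 1354605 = 1925.30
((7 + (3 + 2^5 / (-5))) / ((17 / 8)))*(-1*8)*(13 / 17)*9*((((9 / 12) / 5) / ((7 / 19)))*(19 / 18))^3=-1834789359 / 247817500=-7.40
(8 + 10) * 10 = 180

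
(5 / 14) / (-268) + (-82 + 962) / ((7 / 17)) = 8018555 / 3752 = 2137.14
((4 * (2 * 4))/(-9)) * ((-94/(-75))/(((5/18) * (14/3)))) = -3008/875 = -3.44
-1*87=-87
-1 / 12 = -0.08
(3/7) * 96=288/7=41.14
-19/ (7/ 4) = -76/ 7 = -10.86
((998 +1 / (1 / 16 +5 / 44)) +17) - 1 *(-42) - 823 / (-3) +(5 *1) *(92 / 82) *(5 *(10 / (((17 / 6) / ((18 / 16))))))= 93885499 / 64821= 1448.38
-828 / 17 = -48.71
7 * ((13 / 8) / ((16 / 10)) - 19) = -8057 / 64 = -125.89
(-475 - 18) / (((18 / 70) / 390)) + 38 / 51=-38133512 / 51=-747715.92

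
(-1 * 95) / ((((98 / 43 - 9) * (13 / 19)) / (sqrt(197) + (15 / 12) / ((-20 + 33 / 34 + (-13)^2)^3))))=289.96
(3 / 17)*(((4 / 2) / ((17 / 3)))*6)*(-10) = -1080 / 289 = -3.74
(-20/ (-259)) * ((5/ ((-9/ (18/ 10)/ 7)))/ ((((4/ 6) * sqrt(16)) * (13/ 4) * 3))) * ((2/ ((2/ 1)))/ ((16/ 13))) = -5/ 296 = -0.02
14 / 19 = 0.74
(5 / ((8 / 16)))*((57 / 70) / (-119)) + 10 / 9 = 7817 / 7497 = 1.04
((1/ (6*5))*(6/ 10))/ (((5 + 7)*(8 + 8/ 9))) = 3/ 16000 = 0.00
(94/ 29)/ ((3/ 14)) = 1316/ 87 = 15.13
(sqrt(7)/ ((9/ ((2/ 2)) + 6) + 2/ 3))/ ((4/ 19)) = 57 * sqrt(7)/ 188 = 0.80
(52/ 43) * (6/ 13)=24/ 43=0.56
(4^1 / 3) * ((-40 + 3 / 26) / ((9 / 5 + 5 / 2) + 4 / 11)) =-228140 / 20007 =-11.40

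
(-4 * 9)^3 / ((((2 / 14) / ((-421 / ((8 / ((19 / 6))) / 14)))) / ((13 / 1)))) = 9905385672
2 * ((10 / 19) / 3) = 20 / 57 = 0.35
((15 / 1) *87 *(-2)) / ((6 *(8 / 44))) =-4785 / 2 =-2392.50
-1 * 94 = -94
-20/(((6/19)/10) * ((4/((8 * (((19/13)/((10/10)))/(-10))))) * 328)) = 1805/3198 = 0.56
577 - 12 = 565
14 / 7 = 2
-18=-18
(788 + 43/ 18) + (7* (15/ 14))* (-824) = -97013/ 18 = -5389.61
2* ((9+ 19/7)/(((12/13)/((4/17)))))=2132/357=5.97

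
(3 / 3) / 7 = 1 / 7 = 0.14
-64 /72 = -8 /9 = -0.89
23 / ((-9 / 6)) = -46 / 3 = -15.33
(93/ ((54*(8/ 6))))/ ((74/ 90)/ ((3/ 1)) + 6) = 1395/ 6776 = 0.21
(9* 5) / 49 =45 / 49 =0.92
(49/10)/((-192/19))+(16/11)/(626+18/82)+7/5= 0.92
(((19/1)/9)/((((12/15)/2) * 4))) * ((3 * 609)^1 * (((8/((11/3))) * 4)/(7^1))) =3005.45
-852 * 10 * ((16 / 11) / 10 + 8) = -763392 / 11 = -69399.27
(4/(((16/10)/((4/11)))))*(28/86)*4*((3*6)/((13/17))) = 171360/6149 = 27.87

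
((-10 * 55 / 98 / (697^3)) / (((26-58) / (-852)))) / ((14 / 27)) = -1581525 / 1858285495024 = -0.00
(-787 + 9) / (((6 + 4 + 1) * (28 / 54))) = -10503 / 77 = -136.40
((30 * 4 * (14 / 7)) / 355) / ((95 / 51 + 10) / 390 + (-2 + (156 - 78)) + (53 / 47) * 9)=8974368 / 1143995239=0.01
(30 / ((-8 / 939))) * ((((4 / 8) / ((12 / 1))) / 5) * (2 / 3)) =-313 / 16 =-19.56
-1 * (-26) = 26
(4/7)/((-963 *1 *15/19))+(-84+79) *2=-1011226/101115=-10.00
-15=-15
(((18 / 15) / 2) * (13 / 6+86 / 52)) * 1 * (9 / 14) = 1341 / 910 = 1.47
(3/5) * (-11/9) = -11/15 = -0.73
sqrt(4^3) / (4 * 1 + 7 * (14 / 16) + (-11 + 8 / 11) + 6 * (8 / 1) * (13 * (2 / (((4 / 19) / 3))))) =704 / 1564979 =0.00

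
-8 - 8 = -16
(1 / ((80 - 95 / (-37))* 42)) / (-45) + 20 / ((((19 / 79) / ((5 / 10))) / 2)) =9122840297 / 109705050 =83.16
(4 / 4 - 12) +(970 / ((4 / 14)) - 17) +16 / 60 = 50509 / 15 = 3367.27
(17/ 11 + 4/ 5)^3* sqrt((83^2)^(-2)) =2146689/ 1146157375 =0.00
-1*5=-5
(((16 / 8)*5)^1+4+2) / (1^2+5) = 8 / 3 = 2.67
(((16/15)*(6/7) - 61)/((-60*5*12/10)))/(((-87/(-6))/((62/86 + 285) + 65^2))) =51.92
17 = 17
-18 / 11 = -1.64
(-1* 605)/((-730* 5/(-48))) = -2904/365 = -7.96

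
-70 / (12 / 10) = -175 / 3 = -58.33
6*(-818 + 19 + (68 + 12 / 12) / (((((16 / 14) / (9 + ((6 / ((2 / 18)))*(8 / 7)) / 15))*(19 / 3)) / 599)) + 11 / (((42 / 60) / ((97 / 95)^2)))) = 4494176241 / 10108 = 444615.77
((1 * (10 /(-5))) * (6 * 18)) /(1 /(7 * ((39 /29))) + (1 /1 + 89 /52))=-235872 /3077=-76.66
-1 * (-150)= 150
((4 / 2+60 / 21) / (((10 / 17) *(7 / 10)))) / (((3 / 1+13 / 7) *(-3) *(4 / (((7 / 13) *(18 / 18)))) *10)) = -17 / 1560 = -0.01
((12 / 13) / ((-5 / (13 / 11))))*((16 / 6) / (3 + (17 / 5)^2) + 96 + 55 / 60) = -106033 / 5005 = -21.19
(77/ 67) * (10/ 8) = 385/ 268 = 1.44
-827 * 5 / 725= -827 / 145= -5.70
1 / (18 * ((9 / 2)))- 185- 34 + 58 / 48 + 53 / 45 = -701789 / 3240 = -216.60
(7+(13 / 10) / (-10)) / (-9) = -229 / 300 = -0.76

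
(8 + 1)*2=18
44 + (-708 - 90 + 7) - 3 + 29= -721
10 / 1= 10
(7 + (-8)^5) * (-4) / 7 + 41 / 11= 18724.30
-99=-99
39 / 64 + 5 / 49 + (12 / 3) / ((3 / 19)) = 26.04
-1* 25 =-25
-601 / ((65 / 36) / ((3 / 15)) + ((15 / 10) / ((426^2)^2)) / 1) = -13195371122784 / 198211111801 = -66.57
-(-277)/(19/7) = 1939/19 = 102.05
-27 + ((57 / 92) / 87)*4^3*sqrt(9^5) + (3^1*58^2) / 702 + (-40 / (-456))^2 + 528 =1959951528 / 3130231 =626.14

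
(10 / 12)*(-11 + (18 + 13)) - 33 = -16.33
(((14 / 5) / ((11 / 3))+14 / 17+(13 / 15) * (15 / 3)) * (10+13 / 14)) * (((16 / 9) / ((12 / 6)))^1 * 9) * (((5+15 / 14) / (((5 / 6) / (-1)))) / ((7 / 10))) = -20326968 / 3773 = -5387.48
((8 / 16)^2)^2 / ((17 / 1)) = 1 / 272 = 0.00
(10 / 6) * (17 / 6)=85 / 18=4.72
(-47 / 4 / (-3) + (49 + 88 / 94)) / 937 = 30373 / 528468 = 0.06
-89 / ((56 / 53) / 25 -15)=117925 / 19819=5.95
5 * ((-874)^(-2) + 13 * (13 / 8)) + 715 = 1253711495 / 1527752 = 820.63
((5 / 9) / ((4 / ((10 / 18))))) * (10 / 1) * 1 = 125 / 162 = 0.77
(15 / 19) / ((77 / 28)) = 60 / 209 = 0.29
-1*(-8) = 8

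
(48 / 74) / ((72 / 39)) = 13 / 37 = 0.35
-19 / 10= -1.90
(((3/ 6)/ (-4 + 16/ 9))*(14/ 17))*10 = -63/ 34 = -1.85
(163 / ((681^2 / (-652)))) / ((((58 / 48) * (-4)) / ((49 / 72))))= 1301881 / 40347207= 0.03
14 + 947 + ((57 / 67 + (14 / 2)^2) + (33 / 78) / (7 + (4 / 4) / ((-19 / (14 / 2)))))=221887655 / 219492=1010.91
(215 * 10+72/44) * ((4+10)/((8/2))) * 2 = 165676/11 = 15061.45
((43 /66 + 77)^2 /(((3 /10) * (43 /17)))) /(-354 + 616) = 2232578125 /73612044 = 30.33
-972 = -972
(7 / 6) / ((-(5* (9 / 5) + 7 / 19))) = -133 / 1068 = -0.12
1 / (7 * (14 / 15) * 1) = 15 / 98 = 0.15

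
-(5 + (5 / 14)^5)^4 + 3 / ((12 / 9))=-52347905256635777953489329 / 83668255425284801560576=-625.66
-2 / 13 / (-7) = 2 / 91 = 0.02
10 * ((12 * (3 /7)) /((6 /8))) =480 /7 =68.57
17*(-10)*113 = -19210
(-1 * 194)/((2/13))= -1261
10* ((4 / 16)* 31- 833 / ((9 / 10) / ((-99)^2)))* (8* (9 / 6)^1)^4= -1881037676160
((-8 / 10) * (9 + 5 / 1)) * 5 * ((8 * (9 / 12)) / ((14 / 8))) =-192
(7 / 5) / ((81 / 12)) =28 / 135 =0.21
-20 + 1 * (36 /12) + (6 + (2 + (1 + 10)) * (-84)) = -1103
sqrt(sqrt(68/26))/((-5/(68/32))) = -17 * 13^(3/4) * 34^(1/4)/520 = -0.54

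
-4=-4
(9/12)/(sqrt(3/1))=0.43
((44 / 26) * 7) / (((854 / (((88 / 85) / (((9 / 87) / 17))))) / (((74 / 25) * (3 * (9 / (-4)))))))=-4673988 / 99125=-47.15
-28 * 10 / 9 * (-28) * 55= 47911.11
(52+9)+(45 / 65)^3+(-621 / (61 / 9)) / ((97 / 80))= -185030558 / 12999649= -14.23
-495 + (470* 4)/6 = -545/3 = -181.67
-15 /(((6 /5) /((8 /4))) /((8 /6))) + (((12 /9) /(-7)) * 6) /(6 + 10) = -1403 /42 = -33.40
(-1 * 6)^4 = 1296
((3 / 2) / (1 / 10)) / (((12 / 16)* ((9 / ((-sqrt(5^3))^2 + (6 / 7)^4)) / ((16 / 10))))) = 9645472 / 21609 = 446.36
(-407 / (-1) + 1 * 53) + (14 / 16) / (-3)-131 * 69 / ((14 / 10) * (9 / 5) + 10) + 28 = -1759735 / 7512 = -234.26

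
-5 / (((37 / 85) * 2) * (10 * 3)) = -85 / 444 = -0.19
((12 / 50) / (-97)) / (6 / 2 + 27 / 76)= -152 / 206125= -0.00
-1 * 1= -1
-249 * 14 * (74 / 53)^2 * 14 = -267250704 / 2809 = -95140.87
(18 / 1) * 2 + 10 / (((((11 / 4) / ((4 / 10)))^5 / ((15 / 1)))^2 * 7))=510643066159540332 / 14184529078671875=36.00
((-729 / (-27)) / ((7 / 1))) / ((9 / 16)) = 48 / 7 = 6.86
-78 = -78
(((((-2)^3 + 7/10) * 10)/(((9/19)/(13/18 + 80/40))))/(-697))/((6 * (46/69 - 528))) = -9709/51037128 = -0.00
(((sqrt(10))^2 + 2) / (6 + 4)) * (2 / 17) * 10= 24 / 17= 1.41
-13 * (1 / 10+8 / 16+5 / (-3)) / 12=52 / 45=1.16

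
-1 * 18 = -18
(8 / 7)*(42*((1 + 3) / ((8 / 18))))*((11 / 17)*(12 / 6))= 9504 / 17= 559.06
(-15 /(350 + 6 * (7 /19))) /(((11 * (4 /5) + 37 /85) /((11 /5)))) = -10659 /1050644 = -0.01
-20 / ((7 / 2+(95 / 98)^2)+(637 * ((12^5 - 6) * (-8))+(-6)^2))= 192080 / 12178037722401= 0.00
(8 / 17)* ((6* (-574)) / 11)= -27552 / 187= -147.34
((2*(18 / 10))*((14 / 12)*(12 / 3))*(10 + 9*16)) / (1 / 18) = 232848 / 5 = 46569.60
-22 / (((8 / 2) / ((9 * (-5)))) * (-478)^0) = 495 / 2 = 247.50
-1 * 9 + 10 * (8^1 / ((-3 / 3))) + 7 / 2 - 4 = -179 / 2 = -89.50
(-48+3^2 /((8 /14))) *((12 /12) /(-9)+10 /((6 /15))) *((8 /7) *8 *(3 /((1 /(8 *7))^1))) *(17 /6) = -10479616 /3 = -3493205.33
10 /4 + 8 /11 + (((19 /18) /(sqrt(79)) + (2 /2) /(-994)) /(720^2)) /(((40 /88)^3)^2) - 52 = -4319576119487171 /88565400000000 + 33659659 * sqrt(79) /11518200000000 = -48.77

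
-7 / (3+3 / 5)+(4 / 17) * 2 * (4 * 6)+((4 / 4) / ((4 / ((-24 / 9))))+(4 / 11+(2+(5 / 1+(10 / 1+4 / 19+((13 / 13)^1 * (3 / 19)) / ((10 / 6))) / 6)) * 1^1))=2840227 / 159885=17.76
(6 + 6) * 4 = 48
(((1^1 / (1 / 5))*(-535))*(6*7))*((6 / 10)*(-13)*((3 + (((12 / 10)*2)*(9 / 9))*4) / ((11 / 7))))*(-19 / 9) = -163172646 / 11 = -14833876.91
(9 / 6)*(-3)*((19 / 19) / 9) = -1 / 2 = -0.50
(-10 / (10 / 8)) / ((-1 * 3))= 8 / 3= 2.67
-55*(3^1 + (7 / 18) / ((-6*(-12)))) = -214225 / 1296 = -165.30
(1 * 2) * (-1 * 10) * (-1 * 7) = 140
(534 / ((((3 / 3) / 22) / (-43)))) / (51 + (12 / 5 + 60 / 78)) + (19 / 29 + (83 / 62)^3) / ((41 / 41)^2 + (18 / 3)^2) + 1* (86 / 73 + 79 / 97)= -59445432175098447369 / 6375810636722744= -9323.59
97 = 97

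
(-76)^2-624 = 5152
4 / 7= 0.57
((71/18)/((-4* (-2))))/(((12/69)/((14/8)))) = 11431/2304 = 4.96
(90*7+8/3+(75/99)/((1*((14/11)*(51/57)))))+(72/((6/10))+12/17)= 179461/238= 754.04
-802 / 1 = -802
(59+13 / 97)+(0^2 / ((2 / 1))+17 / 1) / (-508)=2912239 / 49276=59.10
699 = 699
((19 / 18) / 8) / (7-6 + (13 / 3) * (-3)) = -19 / 1728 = -0.01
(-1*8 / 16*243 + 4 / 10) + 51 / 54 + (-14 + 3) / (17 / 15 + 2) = -261554 / 2115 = -123.67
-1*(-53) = 53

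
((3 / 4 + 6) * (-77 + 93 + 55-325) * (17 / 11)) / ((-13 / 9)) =524637 / 286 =1834.40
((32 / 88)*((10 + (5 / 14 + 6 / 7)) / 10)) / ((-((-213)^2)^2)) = -157 / 792463271985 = -0.00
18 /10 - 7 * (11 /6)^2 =-3911 /180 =-21.73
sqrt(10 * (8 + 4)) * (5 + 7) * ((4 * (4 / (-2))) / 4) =-48 * sqrt(30) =-262.91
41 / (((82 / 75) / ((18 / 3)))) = 225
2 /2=1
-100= -100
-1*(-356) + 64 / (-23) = 8124 / 23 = 353.22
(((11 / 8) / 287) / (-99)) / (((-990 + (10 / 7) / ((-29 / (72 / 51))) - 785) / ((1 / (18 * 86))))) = 493 / 27992883817440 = 0.00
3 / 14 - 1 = -11 / 14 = -0.79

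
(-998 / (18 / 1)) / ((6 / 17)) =-8483 / 54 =-157.09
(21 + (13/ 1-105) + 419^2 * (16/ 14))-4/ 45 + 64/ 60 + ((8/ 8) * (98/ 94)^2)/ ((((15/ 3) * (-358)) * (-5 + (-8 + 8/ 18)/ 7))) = 19136233936381447/ 95408720190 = 200571.12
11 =11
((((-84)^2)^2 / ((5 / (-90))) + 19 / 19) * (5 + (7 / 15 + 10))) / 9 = -207911079704 / 135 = -1540082071.88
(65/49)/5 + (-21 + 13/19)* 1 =-18667/931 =-20.05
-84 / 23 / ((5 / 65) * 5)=-1092 / 115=-9.50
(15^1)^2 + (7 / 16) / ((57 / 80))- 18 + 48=255.61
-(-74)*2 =148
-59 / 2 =-29.50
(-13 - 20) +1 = -32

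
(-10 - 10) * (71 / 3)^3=-7158220 / 27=-265119.26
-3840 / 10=-384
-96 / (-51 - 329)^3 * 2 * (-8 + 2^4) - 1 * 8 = -6858976 / 857375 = -8.00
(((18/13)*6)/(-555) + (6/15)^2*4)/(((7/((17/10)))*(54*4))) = 31943/45454500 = 0.00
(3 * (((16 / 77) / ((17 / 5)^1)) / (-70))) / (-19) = 24 / 174097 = 0.00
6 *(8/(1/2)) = 96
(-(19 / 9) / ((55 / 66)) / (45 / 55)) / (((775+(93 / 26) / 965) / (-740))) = 141106160 / 47728251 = 2.96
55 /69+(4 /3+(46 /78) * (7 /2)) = 7525 /1794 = 4.19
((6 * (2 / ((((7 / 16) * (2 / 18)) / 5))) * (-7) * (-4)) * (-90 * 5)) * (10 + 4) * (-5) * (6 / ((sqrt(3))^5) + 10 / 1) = 241920000 * sqrt(3) + 10886400000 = 11305417731.37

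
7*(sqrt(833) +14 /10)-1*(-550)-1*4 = 49*sqrt(17) +2779 /5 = 757.83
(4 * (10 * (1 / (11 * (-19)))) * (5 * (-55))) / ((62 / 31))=26.32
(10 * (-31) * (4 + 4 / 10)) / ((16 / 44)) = -3751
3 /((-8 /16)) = -6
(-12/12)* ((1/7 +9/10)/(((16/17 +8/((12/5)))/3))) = -11169/15260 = -0.73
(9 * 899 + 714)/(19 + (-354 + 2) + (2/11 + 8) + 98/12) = -581130/20899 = -27.81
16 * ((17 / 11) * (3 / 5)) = 14.84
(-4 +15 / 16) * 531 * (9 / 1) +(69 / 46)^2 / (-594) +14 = -7720253 / 528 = -14621.69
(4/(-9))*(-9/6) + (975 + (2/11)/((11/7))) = 354209/363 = 975.78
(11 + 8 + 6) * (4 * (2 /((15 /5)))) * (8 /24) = 22.22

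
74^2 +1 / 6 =32857 / 6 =5476.17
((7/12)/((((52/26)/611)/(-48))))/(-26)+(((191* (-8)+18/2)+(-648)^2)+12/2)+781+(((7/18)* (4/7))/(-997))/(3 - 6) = 11292547421/26919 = 419501.00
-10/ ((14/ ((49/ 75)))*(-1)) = 7/ 15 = 0.47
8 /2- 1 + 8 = 11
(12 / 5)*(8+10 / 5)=24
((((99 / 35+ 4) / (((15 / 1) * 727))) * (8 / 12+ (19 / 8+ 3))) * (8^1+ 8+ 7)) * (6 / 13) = 159413 / 3969420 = 0.04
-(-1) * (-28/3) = -28/3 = -9.33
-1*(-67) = 67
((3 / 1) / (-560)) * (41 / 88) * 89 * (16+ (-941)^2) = -9693535659 / 49280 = -196703.24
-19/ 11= -1.73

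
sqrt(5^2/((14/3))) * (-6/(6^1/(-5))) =25 * sqrt(42)/14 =11.57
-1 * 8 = -8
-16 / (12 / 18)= -24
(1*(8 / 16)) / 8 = 1 / 16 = 0.06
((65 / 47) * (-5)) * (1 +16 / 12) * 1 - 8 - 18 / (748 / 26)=-652858 / 26367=-24.76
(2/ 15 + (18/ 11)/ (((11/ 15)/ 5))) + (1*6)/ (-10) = 19403/ 1815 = 10.69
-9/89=-0.10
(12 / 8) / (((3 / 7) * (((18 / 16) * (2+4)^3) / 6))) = 7 / 81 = 0.09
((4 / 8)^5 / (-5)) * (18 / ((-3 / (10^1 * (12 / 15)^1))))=3 / 10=0.30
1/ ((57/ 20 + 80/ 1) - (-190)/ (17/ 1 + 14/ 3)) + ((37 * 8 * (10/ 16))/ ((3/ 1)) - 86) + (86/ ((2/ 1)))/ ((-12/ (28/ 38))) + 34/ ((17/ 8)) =-9923477/ 905198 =-10.96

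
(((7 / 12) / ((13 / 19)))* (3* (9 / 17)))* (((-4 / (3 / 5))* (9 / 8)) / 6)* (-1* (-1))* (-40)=29925 / 442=67.70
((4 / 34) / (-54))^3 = -1 / 96702579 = -0.00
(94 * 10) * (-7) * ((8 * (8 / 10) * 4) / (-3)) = 168448 / 3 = 56149.33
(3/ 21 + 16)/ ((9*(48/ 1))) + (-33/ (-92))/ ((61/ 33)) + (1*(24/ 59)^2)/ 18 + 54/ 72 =14630047291/ 14768741232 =0.99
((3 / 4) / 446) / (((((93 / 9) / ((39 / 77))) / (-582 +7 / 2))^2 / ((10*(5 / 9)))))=152706384675 / 20329639792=7.51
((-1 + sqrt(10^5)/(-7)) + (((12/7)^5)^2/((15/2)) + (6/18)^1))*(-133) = -2299189543202/605304105 + 1900*sqrt(10) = 2209.92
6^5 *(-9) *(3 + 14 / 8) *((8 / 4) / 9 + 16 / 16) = -406296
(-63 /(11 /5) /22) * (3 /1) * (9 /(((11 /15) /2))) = -127575 /1331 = -95.85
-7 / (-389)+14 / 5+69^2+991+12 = 11216461 / 1945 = 5766.82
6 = 6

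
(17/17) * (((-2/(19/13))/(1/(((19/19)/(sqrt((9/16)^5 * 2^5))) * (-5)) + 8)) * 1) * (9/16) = -95846400/995025269 - 2274480 * sqrt(2)/995025269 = -0.10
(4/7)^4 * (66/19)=16896/45619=0.37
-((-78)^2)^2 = -37015056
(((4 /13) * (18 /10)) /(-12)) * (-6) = 0.28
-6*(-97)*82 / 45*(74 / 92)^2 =5444513 / 7935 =686.14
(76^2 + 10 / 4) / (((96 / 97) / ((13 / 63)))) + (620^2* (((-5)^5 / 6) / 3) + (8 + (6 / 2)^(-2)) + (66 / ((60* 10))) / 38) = -66734898.19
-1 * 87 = -87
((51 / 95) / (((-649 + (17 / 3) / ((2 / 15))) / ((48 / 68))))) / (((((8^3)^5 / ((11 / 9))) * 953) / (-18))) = 99 / 241494435945418588160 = 0.00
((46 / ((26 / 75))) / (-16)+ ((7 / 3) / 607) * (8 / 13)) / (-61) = 3140329 / 23104848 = 0.14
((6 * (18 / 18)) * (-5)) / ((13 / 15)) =-450 / 13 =-34.62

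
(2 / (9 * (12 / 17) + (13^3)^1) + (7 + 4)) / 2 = 412061 / 74914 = 5.50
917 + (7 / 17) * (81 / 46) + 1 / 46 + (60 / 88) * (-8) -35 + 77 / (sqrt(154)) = sqrt(154) / 2 + 3773234 / 4301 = 883.50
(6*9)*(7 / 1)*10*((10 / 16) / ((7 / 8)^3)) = 172800 / 49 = 3526.53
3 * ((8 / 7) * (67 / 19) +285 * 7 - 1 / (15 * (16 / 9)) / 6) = 127617681 / 21280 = 5997.07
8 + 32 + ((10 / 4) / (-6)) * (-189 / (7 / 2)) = 125 / 2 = 62.50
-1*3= -3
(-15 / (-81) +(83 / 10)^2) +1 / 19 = 3546257 / 51300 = 69.13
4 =4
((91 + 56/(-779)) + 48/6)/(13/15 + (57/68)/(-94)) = 7388992200/64065739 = 115.33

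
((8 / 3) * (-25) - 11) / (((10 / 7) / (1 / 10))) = -1631 / 300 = -5.44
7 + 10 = 17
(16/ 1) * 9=144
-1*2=-2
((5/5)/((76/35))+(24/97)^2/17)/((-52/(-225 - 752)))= 5512361987/632134256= 8.72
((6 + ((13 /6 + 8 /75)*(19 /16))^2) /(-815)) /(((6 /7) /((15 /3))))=-535762087 /5633280000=-0.10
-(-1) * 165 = 165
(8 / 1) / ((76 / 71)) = 142 / 19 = 7.47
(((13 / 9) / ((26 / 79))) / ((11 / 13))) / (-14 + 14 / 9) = -1027 / 2464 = -0.42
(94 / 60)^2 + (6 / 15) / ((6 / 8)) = 2.99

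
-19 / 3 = -6.33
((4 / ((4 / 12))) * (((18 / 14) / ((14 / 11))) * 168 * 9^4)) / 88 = 1062882 / 7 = 151840.29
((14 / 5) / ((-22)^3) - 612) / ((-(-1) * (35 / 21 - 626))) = 48874341 / 49859260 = 0.98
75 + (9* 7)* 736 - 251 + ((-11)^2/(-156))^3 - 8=175331904983/3796416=46183.53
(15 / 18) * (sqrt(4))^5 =80 / 3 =26.67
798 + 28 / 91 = 10378 / 13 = 798.31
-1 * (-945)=945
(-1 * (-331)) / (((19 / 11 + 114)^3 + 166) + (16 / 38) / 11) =8370659 / 39199933865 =0.00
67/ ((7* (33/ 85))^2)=9.07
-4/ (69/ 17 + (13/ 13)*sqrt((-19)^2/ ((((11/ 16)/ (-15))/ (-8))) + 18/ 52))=447304/ 1735590215 -1156*sqrt(5154068634)/ 5206770645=-0.02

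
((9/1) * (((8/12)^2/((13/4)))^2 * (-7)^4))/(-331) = -614656/503451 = -1.22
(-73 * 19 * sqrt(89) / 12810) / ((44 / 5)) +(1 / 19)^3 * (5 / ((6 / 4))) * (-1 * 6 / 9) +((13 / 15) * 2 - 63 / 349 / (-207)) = 4295818939 / 2477573685 - 1387 * sqrt(89) / 112728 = 1.62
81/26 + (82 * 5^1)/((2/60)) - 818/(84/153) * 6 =612165/182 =3363.54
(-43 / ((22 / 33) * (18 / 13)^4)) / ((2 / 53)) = -65090519 / 139968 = -465.04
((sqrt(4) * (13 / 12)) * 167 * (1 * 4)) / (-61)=-4342 / 183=-23.73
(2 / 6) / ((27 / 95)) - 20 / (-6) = 365 / 81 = 4.51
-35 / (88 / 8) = -35 / 11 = -3.18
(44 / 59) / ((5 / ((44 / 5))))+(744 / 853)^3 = 1809029729872 / 915459453575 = 1.98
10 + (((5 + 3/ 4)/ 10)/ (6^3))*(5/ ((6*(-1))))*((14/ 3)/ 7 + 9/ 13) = 4042301/ 404352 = 10.00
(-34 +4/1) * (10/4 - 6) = 105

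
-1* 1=-1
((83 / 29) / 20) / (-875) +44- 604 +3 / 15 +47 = -260246083 / 507500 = -512.80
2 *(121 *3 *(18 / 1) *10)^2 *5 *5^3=5336644500000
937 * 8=7496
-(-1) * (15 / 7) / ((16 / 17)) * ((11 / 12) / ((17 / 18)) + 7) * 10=20325 / 112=181.47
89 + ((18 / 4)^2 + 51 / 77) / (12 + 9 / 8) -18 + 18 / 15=198873 / 2695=73.79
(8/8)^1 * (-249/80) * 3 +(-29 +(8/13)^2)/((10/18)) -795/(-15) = -7.86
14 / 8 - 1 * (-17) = 75 / 4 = 18.75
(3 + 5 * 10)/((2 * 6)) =53/12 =4.42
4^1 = 4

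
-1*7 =-7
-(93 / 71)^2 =-8649 / 5041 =-1.72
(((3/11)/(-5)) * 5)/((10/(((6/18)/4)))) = -1/440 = -0.00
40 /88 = 0.45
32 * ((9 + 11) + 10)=960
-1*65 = -65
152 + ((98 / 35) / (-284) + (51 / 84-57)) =950237 / 9940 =95.60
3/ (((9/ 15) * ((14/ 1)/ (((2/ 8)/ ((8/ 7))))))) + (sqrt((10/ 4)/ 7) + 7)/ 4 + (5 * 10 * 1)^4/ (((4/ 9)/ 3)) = sqrt(70)/ 56 + 2700000117/ 64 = 42187501.98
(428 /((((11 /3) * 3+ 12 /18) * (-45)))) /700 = -107 /91875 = -0.00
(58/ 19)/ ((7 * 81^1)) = 58/ 10773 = 0.01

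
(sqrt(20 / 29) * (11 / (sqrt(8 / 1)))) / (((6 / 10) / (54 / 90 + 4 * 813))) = 59631 * sqrt(290) / 58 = 17508.26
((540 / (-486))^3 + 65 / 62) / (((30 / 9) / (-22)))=32153 / 15066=2.13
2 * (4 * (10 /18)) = 4.44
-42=-42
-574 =-574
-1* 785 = -785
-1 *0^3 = 0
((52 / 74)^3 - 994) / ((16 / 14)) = -176160271 / 202612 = -869.45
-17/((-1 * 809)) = 0.02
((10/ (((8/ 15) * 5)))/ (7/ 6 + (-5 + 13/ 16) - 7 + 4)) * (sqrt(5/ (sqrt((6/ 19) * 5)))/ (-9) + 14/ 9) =-280/ 289 + 10 * 6^(3/ 4) * 95^(1/ 4)/ 867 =-0.83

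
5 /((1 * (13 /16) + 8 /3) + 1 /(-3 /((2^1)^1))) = 16 /9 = 1.78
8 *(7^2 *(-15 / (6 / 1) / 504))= -35 / 18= -1.94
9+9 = 18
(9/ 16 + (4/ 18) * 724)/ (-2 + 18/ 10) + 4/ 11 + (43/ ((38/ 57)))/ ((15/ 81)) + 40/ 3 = -3526459/ 7920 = -445.26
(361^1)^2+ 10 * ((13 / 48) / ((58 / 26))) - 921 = 90063245 / 696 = 129401.21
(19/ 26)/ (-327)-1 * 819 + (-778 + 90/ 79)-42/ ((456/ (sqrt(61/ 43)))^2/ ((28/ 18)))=-1197986906237059/ 750682593648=-1595.86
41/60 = 0.68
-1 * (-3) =3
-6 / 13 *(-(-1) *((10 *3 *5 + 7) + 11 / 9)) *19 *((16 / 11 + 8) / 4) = -108224 / 33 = -3279.52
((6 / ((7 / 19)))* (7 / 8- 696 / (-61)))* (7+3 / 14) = 34513215 / 23912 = 1443.34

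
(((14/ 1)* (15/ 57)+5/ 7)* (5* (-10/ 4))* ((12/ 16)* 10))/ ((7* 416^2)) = -16875/ 49573888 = -0.00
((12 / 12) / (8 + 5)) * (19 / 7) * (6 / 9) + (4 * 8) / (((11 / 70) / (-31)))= -18956702 / 3003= -6312.59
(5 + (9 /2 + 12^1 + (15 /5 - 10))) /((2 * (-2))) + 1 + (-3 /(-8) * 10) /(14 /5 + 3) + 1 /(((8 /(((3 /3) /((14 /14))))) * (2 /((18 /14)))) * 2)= -12591 /6496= -1.94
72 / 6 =12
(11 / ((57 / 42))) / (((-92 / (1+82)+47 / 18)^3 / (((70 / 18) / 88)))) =4538845206 / 42996453275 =0.11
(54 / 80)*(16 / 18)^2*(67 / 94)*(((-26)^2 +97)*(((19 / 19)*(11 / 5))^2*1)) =1422.23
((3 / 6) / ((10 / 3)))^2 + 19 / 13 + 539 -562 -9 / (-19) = -21.04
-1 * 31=-31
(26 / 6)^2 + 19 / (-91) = 15208 / 819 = 18.57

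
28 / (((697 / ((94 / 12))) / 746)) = 490868 / 2091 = 234.75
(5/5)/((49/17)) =17/49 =0.35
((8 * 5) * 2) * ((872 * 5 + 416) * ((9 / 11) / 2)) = 1719360 / 11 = 156305.45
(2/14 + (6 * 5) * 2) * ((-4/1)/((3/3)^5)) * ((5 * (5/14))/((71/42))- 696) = 167183.59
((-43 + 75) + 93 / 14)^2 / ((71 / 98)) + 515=365811 / 142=2576.13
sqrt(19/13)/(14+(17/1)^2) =sqrt(247)/3939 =0.00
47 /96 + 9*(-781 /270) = -4087 /160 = -25.54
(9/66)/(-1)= -3/22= -0.14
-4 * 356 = -1424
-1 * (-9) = 9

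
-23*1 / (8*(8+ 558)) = -0.01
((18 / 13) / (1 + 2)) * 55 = 330 / 13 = 25.38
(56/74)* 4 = 3.03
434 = 434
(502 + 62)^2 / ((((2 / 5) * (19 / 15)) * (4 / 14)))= 41750100 / 19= 2197373.68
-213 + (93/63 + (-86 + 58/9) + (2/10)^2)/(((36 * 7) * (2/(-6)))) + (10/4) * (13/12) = -55397351/264600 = -209.36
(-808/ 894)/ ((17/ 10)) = -4040/ 7599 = -0.53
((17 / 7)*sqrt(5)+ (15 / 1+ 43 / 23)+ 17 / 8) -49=-5521 / 184+ 17*sqrt(5) / 7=-24.57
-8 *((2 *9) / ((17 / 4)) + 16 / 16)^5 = -44672475592 / 1419857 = -31462.66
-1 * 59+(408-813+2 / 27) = -12526 / 27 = -463.93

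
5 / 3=1.67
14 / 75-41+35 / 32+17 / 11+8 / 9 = -2952991 / 79200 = -37.29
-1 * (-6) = 6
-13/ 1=-13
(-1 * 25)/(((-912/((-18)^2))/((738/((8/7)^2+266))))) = 4068225/165908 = 24.52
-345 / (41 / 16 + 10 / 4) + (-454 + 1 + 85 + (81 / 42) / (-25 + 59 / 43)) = -167533171 / 384048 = -436.23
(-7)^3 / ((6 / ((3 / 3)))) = -343 / 6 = -57.17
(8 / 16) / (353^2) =1 / 249218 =0.00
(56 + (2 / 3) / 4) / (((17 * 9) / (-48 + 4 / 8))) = -32015 / 1836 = -17.44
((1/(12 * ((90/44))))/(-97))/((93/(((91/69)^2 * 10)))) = -0.00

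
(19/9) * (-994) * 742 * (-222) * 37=38368722056/3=12789574018.67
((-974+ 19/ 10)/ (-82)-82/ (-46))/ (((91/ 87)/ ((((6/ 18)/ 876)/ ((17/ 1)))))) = 7458887/ 25558543920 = 0.00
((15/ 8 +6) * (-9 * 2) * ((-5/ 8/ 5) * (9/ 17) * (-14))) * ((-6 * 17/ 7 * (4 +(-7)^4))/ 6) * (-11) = -134999865/ 16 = -8437491.56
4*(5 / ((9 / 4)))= 8.89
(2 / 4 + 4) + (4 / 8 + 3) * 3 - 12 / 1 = 3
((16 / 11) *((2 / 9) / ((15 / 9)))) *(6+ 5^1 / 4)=1.41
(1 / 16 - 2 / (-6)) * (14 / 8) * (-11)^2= 16093 / 192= 83.82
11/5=2.20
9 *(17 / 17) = 9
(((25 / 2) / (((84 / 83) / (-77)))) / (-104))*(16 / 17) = 8.61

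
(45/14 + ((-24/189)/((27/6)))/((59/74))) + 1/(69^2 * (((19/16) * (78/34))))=27790995497/8742138678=3.18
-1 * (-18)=18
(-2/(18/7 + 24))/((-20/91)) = 637/1860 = 0.34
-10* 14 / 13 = -140 / 13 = -10.77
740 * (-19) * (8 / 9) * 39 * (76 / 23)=-111130240 / 69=-1610583.19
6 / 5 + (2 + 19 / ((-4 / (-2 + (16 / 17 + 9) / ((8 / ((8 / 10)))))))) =1085 / 136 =7.98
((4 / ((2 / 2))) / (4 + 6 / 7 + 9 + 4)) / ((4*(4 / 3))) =21 / 500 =0.04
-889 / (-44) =889 / 44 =20.20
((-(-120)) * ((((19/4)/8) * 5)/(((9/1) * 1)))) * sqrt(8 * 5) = 475 * sqrt(10)/6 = 250.35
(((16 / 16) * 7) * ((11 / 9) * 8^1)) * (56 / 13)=34496 / 117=294.84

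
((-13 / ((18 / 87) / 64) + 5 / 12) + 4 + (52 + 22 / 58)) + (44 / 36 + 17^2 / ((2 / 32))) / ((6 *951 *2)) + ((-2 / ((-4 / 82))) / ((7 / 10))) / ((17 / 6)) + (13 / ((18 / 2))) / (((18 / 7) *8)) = -5590863732371 / 1417781232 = -3943.39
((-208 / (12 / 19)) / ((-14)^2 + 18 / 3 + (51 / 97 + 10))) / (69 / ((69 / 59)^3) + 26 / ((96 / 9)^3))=-131151101952 / 3652761701995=-0.04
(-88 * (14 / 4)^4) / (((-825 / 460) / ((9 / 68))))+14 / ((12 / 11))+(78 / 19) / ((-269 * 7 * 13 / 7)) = 1286825606 / 1303305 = 987.36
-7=-7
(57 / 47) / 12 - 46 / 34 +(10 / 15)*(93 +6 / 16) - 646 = -934833 / 1598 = -585.00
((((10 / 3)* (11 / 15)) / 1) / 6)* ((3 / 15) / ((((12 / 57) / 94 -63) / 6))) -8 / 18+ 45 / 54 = 1929703 / 5063130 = 0.38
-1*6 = -6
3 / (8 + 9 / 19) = 57 / 161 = 0.35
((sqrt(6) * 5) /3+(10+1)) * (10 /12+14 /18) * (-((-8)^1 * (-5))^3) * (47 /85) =-95955200 /153-43616000 * sqrt(6) /459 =-859918.40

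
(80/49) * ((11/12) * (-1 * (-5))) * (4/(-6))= -2200/441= -4.99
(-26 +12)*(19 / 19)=-14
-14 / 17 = -0.82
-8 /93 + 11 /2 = 1007 /186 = 5.41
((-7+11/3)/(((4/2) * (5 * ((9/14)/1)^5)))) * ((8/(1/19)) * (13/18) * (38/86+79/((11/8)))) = -14551570517120/754114779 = -19296.23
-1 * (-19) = 19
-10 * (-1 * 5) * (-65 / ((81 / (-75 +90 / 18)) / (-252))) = -6370000 / 9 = -707777.78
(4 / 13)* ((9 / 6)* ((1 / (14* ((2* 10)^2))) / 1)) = 3 / 36400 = 0.00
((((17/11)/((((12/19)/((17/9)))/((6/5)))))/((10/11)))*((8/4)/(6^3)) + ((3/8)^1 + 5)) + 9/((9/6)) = 1111141/97200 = 11.43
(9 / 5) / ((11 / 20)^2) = 720 / 121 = 5.95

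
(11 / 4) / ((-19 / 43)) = -473 / 76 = -6.22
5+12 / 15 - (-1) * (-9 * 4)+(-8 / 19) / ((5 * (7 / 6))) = -20131 / 665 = -30.27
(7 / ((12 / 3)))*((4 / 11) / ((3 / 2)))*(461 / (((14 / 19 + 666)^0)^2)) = 6454 / 33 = 195.58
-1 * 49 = -49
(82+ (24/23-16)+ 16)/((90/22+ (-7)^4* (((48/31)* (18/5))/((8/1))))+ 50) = 3256550/67726099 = 0.05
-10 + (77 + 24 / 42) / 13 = -367 / 91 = -4.03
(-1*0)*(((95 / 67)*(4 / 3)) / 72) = 0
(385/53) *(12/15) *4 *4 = 4928/53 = 92.98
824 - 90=734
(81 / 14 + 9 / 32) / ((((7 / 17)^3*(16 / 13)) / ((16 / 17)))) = 5105763 / 76832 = 66.45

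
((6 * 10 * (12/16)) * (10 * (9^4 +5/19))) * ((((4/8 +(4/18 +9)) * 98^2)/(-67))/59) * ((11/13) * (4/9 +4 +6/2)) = -439311404.04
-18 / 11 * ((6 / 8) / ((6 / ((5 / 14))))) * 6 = -135 / 308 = -0.44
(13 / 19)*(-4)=-52 / 19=-2.74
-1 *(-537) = 537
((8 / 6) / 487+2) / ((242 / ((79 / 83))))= 10507 / 1333893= 0.01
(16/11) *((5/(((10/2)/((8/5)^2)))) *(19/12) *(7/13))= 34048/10725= 3.17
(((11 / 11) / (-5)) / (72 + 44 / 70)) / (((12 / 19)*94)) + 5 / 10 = 1433555 / 2867376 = 0.50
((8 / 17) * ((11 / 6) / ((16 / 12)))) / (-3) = -11 / 51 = -0.22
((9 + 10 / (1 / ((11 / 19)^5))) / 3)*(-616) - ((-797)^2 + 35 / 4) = -18933222694751 / 29713188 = -637199.30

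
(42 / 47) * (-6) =-252 / 47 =-5.36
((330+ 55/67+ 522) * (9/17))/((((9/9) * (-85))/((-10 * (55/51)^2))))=345690950/5595907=61.78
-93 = -93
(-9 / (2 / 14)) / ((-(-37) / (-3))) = 189 / 37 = 5.11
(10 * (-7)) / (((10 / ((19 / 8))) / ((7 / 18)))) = -931 / 144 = -6.47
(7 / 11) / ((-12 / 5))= -35 / 132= -0.27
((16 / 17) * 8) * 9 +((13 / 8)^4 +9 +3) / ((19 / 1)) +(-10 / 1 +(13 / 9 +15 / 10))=734758313 / 11907072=61.71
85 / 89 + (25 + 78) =9252 / 89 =103.96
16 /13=1.23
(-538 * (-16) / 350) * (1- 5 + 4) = 0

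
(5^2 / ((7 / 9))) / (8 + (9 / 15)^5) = 703125 / 176701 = 3.98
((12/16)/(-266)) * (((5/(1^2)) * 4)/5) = -3/266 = -0.01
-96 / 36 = -8 / 3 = -2.67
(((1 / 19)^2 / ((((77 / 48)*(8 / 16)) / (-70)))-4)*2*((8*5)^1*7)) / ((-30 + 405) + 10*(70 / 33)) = -5659584 / 944015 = -6.00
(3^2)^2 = 81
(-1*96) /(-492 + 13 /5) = 480 /2447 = 0.20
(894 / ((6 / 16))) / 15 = 2384 / 15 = 158.93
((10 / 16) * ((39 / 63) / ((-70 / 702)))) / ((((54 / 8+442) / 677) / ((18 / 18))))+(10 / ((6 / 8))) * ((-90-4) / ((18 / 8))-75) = -7423058759 / 4749570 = -1562.89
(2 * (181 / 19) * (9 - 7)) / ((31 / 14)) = 10136 / 589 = 17.21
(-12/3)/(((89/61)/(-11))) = 2684/89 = 30.16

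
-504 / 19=-26.53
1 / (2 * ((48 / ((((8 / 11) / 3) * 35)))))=35 / 396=0.09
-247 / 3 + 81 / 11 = -2474 / 33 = -74.97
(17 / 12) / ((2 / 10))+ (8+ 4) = 19.08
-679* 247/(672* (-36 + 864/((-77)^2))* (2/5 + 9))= 142052911/191832192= 0.74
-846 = -846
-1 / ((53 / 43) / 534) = -22962 / 53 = -433.25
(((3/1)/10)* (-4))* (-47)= 282/5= 56.40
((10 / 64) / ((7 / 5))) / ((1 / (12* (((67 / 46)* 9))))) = 45225 / 2576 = 17.56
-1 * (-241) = 241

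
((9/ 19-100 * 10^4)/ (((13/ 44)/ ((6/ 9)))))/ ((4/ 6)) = -835999604/ 247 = -3384613.78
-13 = -13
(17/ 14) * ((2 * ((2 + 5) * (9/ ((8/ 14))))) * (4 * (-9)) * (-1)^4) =-9639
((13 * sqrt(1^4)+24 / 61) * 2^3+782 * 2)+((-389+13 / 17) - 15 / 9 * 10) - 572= 2159798 / 3111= 694.25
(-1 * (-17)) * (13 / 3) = 221 / 3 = 73.67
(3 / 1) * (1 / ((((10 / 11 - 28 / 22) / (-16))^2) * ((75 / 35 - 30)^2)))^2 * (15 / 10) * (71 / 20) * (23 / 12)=459239327624 / 2409834375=190.57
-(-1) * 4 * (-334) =-1336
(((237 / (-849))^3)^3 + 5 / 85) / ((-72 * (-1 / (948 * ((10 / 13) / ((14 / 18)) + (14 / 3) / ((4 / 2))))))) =417067451535637151714367670 / 162110349783154058669388369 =2.57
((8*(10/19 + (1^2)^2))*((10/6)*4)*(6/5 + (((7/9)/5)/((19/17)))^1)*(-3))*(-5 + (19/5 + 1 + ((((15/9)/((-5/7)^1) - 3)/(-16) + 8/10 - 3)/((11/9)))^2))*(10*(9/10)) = -1370914912/218405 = -6276.94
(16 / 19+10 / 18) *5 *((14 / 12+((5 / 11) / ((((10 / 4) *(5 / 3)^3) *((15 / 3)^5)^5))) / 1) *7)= 4798956215381622314995177 / 84087252616882324218750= 57.07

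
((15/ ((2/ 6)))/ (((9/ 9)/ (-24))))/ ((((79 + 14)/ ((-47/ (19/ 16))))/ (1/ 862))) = 135360/ 253859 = 0.53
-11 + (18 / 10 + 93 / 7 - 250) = -8607 / 35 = -245.91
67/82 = 0.82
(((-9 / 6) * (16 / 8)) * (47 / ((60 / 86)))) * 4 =-4042 / 5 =-808.40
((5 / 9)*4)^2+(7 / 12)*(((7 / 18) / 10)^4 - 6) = 18118096807 / 12597120000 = 1.44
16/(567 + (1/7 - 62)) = 7/221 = 0.03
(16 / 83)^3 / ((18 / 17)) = 34816 / 5146083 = 0.01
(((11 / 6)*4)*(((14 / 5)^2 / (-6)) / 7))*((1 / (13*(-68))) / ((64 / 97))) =7469 / 3182400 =0.00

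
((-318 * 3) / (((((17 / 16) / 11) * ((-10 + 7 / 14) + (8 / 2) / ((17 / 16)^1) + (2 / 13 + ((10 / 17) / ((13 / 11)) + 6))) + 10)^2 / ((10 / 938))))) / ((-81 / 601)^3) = 481838294381357056 / 11804322479242545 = 40.82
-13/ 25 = -0.52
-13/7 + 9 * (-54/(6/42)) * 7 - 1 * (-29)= -166508/7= -23786.86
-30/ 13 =-2.31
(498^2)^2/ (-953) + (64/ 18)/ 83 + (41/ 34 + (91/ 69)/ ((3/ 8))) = -35928963933862931/ 556698762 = -64539327.88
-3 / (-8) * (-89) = -267 / 8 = -33.38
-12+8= -4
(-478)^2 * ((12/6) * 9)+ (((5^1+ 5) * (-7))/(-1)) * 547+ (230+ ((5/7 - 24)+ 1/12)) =348701539/84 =4151208.80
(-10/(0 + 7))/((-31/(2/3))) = 0.03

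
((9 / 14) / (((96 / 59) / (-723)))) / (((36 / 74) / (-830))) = 218332745 / 448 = 487349.88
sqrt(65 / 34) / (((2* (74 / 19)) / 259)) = 133* sqrt(2210) / 136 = 45.97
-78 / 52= -3 / 2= -1.50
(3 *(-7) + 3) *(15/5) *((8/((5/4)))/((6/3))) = -864/5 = -172.80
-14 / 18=-7 / 9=-0.78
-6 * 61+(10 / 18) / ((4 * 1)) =-13171 / 36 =-365.86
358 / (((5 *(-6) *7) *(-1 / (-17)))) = -3043 / 105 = -28.98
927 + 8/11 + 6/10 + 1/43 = 2195549/2365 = 928.35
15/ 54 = 5/ 18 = 0.28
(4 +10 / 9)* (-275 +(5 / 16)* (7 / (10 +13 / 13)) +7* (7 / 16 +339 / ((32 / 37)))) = 6671219 / 528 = 12634.88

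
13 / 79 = 0.16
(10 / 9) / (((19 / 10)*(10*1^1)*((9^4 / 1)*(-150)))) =-0.00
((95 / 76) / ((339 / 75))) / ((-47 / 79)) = -0.46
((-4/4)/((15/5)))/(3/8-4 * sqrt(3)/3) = 24/997+256 * sqrt(3)/2991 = 0.17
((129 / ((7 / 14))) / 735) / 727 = 86 / 178115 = 0.00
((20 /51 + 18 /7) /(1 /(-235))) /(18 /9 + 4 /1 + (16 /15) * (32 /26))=-351325 /3689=-95.24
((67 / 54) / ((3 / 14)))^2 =219961 / 6561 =33.53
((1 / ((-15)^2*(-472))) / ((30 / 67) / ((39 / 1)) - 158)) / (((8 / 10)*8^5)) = 871 / 383096444682240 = 0.00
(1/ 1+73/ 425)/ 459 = 166/ 65025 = 0.00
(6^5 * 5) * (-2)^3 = -311040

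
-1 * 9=-9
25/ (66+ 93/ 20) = 500/ 1413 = 0.35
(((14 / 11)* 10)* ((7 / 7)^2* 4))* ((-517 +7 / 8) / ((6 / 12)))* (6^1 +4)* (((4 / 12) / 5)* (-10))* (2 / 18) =38926.60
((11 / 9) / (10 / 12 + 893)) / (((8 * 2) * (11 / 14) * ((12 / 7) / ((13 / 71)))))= 637 / 54831312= 0.00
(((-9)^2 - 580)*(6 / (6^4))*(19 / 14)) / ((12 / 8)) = -9481 / 4536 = -2.09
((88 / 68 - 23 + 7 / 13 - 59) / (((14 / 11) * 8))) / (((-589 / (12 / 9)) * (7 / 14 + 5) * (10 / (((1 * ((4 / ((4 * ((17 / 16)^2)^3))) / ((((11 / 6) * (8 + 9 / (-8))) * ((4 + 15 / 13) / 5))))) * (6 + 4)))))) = 339705069568 / 1959376601364479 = 0.00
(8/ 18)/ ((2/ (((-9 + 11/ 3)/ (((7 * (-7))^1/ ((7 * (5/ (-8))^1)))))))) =-20/ 189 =-0.11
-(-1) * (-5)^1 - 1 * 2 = -7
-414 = -414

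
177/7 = 25.29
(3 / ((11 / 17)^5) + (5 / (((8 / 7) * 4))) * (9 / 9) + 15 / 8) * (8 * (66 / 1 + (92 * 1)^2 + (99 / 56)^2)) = 4056961649792077 / 2020223744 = 2008174.42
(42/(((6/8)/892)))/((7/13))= 92768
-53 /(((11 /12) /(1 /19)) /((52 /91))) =-2544 /1463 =-1.74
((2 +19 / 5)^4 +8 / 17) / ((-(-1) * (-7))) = -12028777 / 74375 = -161.73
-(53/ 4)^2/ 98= -2809/ 1568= -1.79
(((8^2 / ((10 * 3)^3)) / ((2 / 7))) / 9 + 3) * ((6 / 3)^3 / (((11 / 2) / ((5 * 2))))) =2916896 / 66825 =43.65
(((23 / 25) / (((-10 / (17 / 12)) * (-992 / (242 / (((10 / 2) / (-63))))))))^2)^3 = 961808331326683615269280715690364681 / 232653764952064000000000000000000000000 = 0.00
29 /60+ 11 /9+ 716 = 129187 /180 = 717.71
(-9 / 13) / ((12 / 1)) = -3 / 52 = -0.06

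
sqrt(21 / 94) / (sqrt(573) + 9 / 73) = -219 * sqrt(1974) / 95674328 + 5329 * sqrt(125678) / 95674328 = 0.02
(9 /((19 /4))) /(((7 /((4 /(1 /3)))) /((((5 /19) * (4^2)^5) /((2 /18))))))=20384317440 /2527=8066607.61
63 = 63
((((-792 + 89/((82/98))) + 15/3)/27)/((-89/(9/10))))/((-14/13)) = -60463/255430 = -0.24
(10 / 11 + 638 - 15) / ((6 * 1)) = 6863 / 66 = 103.98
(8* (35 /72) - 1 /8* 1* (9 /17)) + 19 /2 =16307 /1224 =13.32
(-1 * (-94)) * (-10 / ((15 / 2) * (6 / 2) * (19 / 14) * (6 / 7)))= -18424 / 513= -35.91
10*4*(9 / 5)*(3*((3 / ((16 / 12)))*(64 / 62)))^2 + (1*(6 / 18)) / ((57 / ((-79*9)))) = 63749489 / 18259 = 3491.40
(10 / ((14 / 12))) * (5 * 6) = 257.14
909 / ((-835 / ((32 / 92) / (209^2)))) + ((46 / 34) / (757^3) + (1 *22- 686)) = -4107821168947130647437 / 6186477583341219505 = -664.00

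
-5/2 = -2.50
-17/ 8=-2.12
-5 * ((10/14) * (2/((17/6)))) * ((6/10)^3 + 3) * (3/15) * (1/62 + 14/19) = -2139444/1752275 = -1.22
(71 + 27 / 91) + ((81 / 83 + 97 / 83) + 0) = 554702 / 7553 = 73.44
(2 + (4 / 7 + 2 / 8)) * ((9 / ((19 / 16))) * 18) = 51192 / 133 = 384.90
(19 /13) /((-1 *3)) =-19 /39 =-0.49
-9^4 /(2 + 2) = -6561 /4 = -1640.25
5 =5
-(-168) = 168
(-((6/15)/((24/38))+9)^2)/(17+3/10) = -83521/15570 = -5.36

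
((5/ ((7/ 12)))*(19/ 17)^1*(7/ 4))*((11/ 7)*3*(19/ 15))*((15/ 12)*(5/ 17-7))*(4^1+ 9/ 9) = -4195.76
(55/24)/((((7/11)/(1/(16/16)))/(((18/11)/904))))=165/25312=0.01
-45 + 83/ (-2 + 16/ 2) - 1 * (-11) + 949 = 5573/ 6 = 928.83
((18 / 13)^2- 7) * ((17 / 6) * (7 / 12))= -102221 / 12168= -8.40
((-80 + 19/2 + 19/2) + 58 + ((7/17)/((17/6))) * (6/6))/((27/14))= -3850/2601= -1.48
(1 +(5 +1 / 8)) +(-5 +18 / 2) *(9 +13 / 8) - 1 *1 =381 / 8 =47.62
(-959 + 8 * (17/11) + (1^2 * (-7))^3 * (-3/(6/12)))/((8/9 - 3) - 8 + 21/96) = -112.35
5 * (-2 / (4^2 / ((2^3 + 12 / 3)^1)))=-15 / 2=-7.50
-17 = -17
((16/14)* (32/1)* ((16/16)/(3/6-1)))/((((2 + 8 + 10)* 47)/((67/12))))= -2144/4935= -0.43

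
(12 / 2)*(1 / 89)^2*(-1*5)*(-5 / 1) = 150 / 7921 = 0.02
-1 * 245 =-245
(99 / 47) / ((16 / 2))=99 / 376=0.26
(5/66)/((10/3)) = 1/44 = 0.02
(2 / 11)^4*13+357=5227045 / 14641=357.01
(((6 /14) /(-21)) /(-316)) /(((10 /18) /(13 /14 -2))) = -0.00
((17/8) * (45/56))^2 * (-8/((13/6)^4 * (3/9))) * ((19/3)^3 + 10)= -838.44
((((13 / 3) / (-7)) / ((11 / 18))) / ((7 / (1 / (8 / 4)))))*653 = -25467 / 539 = -47.25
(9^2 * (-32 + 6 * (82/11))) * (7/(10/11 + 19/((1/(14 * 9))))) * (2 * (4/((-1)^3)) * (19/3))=-502740/3293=-152.67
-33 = -33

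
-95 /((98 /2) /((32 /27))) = -2.30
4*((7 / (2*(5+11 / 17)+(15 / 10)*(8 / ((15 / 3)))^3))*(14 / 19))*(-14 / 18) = -728875 / 792072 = -0.92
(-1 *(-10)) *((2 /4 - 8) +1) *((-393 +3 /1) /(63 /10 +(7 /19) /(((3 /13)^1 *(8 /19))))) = 3042000 /1211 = 2511.97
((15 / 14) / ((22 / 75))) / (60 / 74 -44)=-41625 / 492184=-0.08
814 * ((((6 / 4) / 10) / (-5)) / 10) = -1221 / 500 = -2.44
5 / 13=0.38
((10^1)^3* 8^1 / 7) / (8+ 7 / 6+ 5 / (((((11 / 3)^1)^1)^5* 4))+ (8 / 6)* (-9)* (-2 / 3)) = 15460896000 / 232261057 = 66.57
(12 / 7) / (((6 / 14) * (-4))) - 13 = -14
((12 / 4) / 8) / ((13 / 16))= 0.46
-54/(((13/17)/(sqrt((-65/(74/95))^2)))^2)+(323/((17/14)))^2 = -1566821947/2738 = -572250.53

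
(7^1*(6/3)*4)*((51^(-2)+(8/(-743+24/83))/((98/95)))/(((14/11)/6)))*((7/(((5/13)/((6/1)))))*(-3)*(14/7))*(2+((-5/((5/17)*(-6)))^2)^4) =15771597277851021893/2181888281160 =7228416.51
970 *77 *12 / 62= 448140 / 31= 14456.13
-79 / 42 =-1.88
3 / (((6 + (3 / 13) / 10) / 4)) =520 / 261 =1.99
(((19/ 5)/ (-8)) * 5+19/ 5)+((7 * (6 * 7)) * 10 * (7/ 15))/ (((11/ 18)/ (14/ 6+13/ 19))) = 56648073/ 8360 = 6776.09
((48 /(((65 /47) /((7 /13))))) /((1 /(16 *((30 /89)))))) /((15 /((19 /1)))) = 9601536 /75205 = 127.67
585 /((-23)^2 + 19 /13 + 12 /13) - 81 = -551943 /6908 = -79.90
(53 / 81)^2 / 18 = 0.02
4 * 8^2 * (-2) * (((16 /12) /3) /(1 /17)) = -34816 /9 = -3868.44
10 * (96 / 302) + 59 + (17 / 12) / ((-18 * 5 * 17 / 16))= 62.16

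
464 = 464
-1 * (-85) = 85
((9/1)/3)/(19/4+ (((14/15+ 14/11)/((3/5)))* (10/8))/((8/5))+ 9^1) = 2376/13165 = 0.18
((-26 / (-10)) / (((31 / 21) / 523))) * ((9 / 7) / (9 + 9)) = 20397 / 310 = 65.80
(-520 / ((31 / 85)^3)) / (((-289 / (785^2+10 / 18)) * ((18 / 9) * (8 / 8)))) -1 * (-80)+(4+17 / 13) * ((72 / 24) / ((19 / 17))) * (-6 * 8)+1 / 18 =168180636048689 / 14716754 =11427834.97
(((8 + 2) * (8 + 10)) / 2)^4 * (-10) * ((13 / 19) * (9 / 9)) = -8529300000 / 19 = -448910526.32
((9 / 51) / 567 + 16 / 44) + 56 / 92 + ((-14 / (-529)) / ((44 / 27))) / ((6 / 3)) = 73347149 / 74785788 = 0.98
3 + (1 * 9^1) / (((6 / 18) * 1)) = 30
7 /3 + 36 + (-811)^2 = 1973278 /3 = 657759.33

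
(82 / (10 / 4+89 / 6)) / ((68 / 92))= 6.40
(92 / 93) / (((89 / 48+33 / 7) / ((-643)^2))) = 4260178496 / 68417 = 62267.84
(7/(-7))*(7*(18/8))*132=-2079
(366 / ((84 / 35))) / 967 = 305 / 1934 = 0.16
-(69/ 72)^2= -529/ 576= -0.92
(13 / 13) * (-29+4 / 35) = -1011 / 35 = -28.89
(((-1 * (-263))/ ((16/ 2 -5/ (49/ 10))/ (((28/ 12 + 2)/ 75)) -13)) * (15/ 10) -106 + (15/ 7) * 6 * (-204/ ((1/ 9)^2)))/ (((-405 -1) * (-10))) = -40868393345/ 780629192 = -52.35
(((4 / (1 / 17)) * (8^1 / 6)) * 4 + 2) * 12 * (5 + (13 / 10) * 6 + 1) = 301944 / 5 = 60388.80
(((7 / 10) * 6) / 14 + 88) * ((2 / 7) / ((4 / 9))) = 7947 / 140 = 56.76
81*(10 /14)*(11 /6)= 1485 /14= 106.07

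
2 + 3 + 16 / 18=53 / 9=5.89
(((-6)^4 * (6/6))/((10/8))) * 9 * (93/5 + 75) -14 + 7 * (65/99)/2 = 4323273659/4950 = 873388.62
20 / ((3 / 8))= 160 / 3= 53.33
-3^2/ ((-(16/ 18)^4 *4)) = 59049/ 16384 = 3.60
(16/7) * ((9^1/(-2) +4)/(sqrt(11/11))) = -8/7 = -1.14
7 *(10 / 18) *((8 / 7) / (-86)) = -20 / 387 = -0.05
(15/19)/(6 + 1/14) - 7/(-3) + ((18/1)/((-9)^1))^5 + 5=-24.54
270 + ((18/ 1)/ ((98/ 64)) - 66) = 10572/ 49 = 215.76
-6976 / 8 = -872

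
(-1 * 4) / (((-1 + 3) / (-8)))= 16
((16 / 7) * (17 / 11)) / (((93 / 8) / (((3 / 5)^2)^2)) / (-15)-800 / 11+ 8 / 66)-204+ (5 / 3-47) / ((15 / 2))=-37070423924 / 176450715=-210.09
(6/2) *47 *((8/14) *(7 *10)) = 5640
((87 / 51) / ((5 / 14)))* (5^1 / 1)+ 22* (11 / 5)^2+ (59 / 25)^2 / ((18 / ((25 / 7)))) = 7040081 / 53550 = 131.47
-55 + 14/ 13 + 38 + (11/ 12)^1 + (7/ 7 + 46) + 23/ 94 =236371/ 7332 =32.24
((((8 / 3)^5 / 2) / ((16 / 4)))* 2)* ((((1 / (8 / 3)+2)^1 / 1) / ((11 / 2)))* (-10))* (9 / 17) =-389120 / 5049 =-77.07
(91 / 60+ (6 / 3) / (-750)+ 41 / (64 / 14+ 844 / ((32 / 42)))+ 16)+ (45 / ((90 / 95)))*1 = 202600903 / 3114500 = 65.05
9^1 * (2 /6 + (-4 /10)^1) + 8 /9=13 /45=0.29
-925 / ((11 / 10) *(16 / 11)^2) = -50875 / 128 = -397.46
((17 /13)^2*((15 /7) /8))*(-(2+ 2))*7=-4335 /338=-12.83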